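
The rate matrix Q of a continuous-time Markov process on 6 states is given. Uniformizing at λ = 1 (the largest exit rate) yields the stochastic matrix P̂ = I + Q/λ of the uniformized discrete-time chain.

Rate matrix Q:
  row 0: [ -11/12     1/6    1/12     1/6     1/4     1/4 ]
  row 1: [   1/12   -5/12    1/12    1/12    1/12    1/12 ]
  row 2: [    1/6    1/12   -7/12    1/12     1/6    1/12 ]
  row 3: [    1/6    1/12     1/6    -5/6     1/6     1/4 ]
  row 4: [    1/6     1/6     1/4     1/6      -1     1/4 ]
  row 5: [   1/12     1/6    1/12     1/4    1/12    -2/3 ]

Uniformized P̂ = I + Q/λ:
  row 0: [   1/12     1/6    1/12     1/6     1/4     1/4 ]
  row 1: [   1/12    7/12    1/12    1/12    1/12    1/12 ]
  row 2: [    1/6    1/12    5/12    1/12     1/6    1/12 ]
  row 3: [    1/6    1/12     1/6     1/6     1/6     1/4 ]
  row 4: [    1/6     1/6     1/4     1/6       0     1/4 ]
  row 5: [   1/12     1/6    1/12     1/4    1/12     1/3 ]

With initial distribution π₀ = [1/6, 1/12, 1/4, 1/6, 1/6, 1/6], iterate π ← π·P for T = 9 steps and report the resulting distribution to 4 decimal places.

t=0: π = [0.1667, 0.0833, 0.2500, 0.1667, 0.1667, 0.1667]
t=1: π = [0.1319, 0.1667, 0.2083, 0.1528, 0.1319, 0.2083]
t=2: π = [0.1244, 0.2060, 0.1875, 0.1528, 0.1244, 0.2049]
t=3: π = [0.1221, 0.2242, 0.1793, 0.1509, 0.1221, 0.2015]
t=4: π = [0.1210, 0.2325, 0.1760, 0.1498, 0.1210, 0.1995]
t=5: π = [0.1206, 0.2364, 0.1747, 0.1492, 0.1206, 0.1985]
t=6: π = [0.1204, 0.2382, 0.1741, 0.1490, 0.1204, 0.1980]
t=7: π = [0.1203, 0.2390, 0.1738, 0.1488, 0.1203, 0.1978]
t=8: π = [0.1202, 0.2394, 0.1737, 0.1487, 0.1202, 0.1977]
t=9: π = [0.1202, 0.2395, 0.1737, 0.1487, 0.1202, 0.1976]

π = [0.1202, 0.2395, 0.1737, 0.1487, 0.1202, 0.1976]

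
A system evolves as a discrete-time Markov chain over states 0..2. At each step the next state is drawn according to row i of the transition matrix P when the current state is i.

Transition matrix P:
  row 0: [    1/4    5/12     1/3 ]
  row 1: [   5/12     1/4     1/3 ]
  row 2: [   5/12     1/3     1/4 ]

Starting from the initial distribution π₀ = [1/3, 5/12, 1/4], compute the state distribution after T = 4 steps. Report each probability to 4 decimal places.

t=0: π = [0.3333, 0.4167, 0.2500]
t=1: π = [0.3611, 0.3264, 0.3125]
t=2: π = [0.3565, 0.3362, 0.3073]
t=3: π = [0.3573, 0.3350, 0.3077]
t=4: π = [0.3571, 0.3352, 0.3077]

π = [0.3571, 0.3352, 0.3077]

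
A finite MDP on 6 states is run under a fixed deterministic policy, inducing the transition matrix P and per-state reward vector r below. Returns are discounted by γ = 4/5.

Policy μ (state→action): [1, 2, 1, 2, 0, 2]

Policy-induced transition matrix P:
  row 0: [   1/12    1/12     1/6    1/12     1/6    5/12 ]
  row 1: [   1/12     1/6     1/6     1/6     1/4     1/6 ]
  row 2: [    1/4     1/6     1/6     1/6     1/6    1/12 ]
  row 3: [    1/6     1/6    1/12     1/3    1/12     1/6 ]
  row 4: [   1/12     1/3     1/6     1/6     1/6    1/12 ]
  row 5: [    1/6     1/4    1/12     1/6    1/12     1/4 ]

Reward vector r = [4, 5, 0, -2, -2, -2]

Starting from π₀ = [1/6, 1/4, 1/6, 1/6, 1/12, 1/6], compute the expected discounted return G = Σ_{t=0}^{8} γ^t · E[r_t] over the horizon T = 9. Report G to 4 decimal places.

t=0: π = [0.1667, 0.2500, 0.1667, 0.1667, 0.0833, 0.1667], E[r] = 1.0833, γ^t·E[r] = 1.083333, running G = 1.083333
t=1: π = [0.1389, 0.1806, 0.1389, 0.1806, 0.1597, 0.2014], E[r] = 0.3750, γ^t·E[r] = 0.300000, running G = 1.383333
t=2: π = [0.1383, 0.1985, 0.1348, 0.1852, 0.1499, 0.1933], E[r] = 0.4890, γ^t·E[r] = 0.312963, running G = 1.696296
t=3: π = [0.1373, 0.1962, 0.1351, 0.1860, 0.1517, 0.1936], E[r] = 0.4679, γ^t·E[r] = 0.239580, running G = 1.935877
t=4: π = [0.1375, 0.1966, 0.1350, 0.1862, 0.1514, 0.1932], E[r] = 0.4714, γ^t·E[r] = 0.193105, running G = 2.128981
t=5: π = [0.1375, 0.1965, 0.1350, 0.1862, 0.1514, 0.1933], E[r] = 0.4707, γ^t·E[r] = 0.154223, running G = 2.283204
t=6: π = [0.1375, 0.1966, 0.1350, 0.1863, 0.1514, 0.1933], E[r] = 0.4708, γ^t·E[r] = 0.123412, running G = 2.406616
t=7: π = [0.1375, 0.1966, 0.1350, 0.1863, 0.1514, 0.1933], E[r] = 0.4707, γ^t·E[r] = 0.098723, running G = 2.505340
t=8: π = [0.1375, 0.1966, 0.1350, 0.1863, 0.1514, 0.1933], E[r] = 0.4708, γ^t·E[r] = 0.078979, running G = 2.584319

G = 2.5843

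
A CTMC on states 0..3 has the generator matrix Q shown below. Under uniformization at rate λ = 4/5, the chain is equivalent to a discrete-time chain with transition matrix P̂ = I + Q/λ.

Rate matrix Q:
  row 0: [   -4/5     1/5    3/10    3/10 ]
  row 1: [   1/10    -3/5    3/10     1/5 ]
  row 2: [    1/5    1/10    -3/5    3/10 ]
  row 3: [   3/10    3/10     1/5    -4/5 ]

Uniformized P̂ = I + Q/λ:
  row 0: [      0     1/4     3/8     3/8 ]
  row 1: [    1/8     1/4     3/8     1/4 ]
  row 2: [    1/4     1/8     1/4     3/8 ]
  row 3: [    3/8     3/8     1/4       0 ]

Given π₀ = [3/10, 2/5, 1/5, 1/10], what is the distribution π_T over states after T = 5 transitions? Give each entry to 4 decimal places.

π = [0.1999, 0.2430, 0.3058, 0.2512]

t=0: π = [0.3000, 0.4000, 0.2000, 0.1000]
t=1: π = [0.1375, 0.2375, 0.3375, 0.2875]
t=2: π = [0.2219, 0.2438, 0.2969, 0.2375]
t=3: π = [0.1938, 0.2426, 0.3082, 0.2555]
t=4: π = [0.2032, 0.2434, 0.3045, 0.2489]
t=5: π = [0.1999, 0.2430, 0.3058, 0.2512]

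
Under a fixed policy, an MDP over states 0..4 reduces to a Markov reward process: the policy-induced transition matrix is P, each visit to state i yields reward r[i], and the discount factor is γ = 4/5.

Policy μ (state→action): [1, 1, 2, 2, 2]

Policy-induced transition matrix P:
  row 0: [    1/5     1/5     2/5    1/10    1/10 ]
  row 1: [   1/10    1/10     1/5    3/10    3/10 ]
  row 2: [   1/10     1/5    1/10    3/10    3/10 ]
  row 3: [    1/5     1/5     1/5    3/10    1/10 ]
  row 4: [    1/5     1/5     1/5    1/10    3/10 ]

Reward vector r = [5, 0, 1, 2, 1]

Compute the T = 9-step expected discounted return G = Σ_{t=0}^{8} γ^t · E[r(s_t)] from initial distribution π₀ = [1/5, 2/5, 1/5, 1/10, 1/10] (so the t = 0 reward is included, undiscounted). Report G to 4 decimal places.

t=0: π = [0.2000, 0.4000, 0.2000, 0.1000, 0.1000], E[r] = 1.5000, γ^t·E[r] = 1.500000, running G = 1.500000
t=1: π = [0.1400, 0.1600, 0.2200, 0.2400, 0.2400], E[r] = 1.6400, γ^t·E[r] = 1.312000, running G = 2.812000
t=2: π = [0.1620, 0.1840, 0.2060, 0.2240, 0.2240], E[r] = 1.6880, γ^t·E[r] = 1.080320, running G = 3.892320
t=3: π = [0.1610, 0.1816, 0.2118, 0.2228, 0.2228], E[r] = 1.6852, γ^t·E[r] = 0.862822, running G = 4.755142
t=4: π = [0.1607, 0.1818, 0.2110, 0.2232, 0.2232], E[r] = 1.6840, γ^t·E[r] = 0.689783, running G = 5.444925
t=5: π = [0.1607, 0.1818, 0.2110, 0.2232, 0.2232], E[r] = 1.6843, γ^t·E[r] = 0.551898, running G = 5.996824
t=6: π = [0.1607, 0.1818, 0.2110, 0.2232, 0.2232], E[r] = 1.6843, γ^t·E[r] = 0.441518, running G = 6.438341
t=7: π = [0.1607, 0.1818, 0.2110, 0.2232, 0.2232], E[r] = 1.6843, γ^t·E[r] = 0.353213, running G = 6.791555
t=8: π = [0.1607, 0.1818, 0.2110, 0.2232, 0.2232], E[r] = 1.6843, γ^t·E[r] = 0.282571, running G = 7.074125

G = 7.0741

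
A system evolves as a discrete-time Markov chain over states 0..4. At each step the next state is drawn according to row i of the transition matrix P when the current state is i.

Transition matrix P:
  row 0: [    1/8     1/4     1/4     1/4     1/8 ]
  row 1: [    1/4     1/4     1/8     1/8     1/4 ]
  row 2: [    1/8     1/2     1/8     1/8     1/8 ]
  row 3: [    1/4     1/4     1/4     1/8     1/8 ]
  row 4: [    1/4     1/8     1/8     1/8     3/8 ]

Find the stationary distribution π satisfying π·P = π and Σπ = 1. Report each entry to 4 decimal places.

Balance equations π_j = Σ_i π_i·P[i][j]:
  π_0 = 1/8·π_0 + 1/4·π_1 + 1/8·π_2 + 1/4·π_3 + 1/4·π_4
  π_1 = 1/4·π_0 + 1/4·π_1 + 1/2·π_2 + 1/4·π_3 + 1/8·π_4
  π_2 = 1/4·π_0 + 1/8·π_1 + 1/8·π_2 + 1/4·π_3 + 1/8·π_4
  π_3 = 1/4·π_0 + 1/8·π_1 + 1/8·π_2 + 1/8·π_3 + 1/8·π_4
  normalize: π_0 + π_1 + π_2 + π_3 + π_4 = 1
Solving the linear system gives exactly π = [119/585, 121/455, 11/65, 88/585, 96/455].

π = [0.2034, 0.2659, 0.1692, 0.1504, 0.2110]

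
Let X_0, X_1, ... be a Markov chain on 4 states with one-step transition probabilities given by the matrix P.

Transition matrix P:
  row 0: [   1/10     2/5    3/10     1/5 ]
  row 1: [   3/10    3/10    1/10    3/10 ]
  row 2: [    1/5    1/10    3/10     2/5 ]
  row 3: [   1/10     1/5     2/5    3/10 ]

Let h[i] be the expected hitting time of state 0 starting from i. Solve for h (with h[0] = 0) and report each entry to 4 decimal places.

h = [0.0000, 4.7531, 5.4938, 5.9259]

First-step conditioning: h[0] = 0; for i ≠ 0, h[i] = 1 + Σ_k P[i][k]·h[k].
  h[1] = 1 + 3/10·h[1] + 1/10·h[2] + 3/10·h[3]
  h[2] = 1 + 1/10·h[1] + 3/10·h[2] + 2/5·h[3]
  h[3] = 1 + 1/5·h[1] + 2/5·h[2] + 3/10·h[3]
Solving the 3×3 linear system over states ≠ 0 gives exactly h = [0, 385/81, 445/81, 160/27] (h[0] = 0 is the target).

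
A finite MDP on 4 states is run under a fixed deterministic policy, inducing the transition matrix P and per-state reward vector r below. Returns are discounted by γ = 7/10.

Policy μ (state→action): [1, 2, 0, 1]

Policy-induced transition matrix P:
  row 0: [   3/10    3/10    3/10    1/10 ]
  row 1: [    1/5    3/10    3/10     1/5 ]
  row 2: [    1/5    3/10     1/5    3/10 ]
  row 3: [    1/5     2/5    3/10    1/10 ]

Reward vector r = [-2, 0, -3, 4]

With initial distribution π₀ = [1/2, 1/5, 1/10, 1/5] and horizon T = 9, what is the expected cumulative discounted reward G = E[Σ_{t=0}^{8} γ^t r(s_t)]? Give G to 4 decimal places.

G = -1.8364

t=0: π = [0.5000, 0.2000, 0.1000, 0.2000], E[r] = -0.5000, γ^t·E[r] = -0.500000, running G = -0.500000
t=1: π = [0.2500, 0.3200, 0.2900, 0.1400], E[r] = -0.8100, γ^t·E[r] = -0.567000, running G = -1.067000
t=2: π = [0.2250, 0.3140, 0.2710, 0.1900], E[r] = -0.5030, γ^t·E[r] = -0.246470, running G = -1.313470
t=3: π = [0.2225, 0.3190, 0.2729, 0.1856], E[r] = -0.5213, γ^t·E[r] = -0.178806, running G = -1.492276
t=4: π = [0.2223, 0.3186, 0.2727, 0.1865], E[r] = -0.5167, γ^t·E[r] = -0.124062, running G = -1.616338
t=5: π = [0.2222, 0.3186, 0.2727, 0.1864], E[r] = -0.5170, γ^t·E[r] = -0.086900, running G = -1.703238
t=6: π = [0.2222, 0.3186, 0.2727, 0.1864], E[r] = -0.5170, γ^t·E[r] = -0.060823, running G = -1.764060
t=7: π = [0.2222, 0.3186, 0.2727, 0.1864], E[r] = -0.5170, γ^t·E[r] = -0.042576, running G = -1.806637
t=8: π = [0.2222, 0.3186, 0.2727, 0.1864], E[r] = -0.5170, γ^t·E[r] = -0.029803, running G = -1.836440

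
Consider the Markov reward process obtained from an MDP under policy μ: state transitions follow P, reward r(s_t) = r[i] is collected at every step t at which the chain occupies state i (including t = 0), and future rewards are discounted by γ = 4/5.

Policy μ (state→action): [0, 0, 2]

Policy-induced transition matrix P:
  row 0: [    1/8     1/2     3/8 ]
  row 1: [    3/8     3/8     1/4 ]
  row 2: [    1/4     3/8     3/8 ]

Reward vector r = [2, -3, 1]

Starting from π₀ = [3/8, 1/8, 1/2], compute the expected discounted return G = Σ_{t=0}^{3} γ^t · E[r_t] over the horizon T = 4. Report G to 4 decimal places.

G = 0.0959

t=0: π = [0.3750, 0.1250, 0.5000], E[r] = 0.8750, γ^t·E[r] = 0.875000, running G = 0.875000
t=1: π = [0.2188, 0.4219, 0.3594], E[r] = -0.4688, γ^t·E[r] = -0.375000, running G = 0.500000
t=2: π = [0.2754, 0.4023, 0.3223], E[r] = -0.3340, γ^t·E[r] = -0.213750, running G = 0.286250
t=3: π = [0.2659, 0.4094, 0.3247], E[r] = -0.3718, γ^t·E[r] = -0.190375, running G = 0.095875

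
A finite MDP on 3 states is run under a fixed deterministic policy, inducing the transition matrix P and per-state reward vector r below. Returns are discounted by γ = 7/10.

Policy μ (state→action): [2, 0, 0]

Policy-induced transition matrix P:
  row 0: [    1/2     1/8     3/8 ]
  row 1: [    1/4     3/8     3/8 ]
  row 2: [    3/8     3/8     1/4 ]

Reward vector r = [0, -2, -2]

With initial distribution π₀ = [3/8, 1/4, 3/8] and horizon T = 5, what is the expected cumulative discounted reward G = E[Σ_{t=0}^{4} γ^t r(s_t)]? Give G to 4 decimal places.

t=0: π = [0.3750, 0.2500, 0.3750], E[r] = -1.2500, γ^t·E[r] = -1.250000, running G = -1.250000
t=1: π = [0.3906, 0.2813, 0.3281], E[r] = -1.2188, γ^t·E[r] = -0.853125, running G = -2.103125
t=2: π = [0.3887, 0.2773, 0.3340], E[r] = -1.2227, γ^t·E[r] = -0.599102, running G = -2.702227
t=3: π = [0.3889, 0.2778, 0.3333], E[r] = -1.2222, γ^t·E[r] = -0.419204, running G = -3.121430
t=4: π = [0.3889, 0.2778, 0.3333], E[r] = -1.2222, γ^t·E[r] = -0.293457, running G = -3.414887

G = -3.4149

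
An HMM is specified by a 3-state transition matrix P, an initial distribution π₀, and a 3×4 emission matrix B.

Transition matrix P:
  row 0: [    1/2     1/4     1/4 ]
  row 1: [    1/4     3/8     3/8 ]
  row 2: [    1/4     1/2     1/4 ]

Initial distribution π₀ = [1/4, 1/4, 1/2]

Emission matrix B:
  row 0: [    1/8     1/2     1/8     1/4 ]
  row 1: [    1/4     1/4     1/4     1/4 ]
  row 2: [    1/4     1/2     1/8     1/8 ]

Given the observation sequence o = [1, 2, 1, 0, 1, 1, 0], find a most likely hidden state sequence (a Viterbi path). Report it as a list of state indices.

path = [2, 1, 2, 1, 2, 2, 1]

t=0: δ = [1.250e-01, 6.250e-02, 2.500e-01]  (obs o_0=1)
t=1: δ = [7.812e-03, 3.125e-02, 7.812e-03]  ψ = [0, 2, 2]  (obs o_1=2)
t=2: δ = [3.906e-03, 2.930e-03, 5.859e-03]  ψ = [1, 1, 1]  (obs o_2=1)
t=3: δ = [2.441e-04, 7.324e-04, 3.662e-04]  ψ = [0, 2, 2]  (obs o_3=0)
t=4: δ = [9.155e-05, 6.866e-05, 1.373e-04]  ψ = [1, 1, 1]  (obs o_4=1)
t=5: δ = [2.289e-05, 1.717e-05, 1.717e-05]  ψ = [0, 2, 2]  (obs o_5=1)
t=6: δ = [1.431e-06, 2.146e-06, 1.609e-06]  ψ = [0, 2, 1]  (obs o_6=0)
backtrack: best end state = 1; path = [2, 1, 2, 1, 2, 2, 1]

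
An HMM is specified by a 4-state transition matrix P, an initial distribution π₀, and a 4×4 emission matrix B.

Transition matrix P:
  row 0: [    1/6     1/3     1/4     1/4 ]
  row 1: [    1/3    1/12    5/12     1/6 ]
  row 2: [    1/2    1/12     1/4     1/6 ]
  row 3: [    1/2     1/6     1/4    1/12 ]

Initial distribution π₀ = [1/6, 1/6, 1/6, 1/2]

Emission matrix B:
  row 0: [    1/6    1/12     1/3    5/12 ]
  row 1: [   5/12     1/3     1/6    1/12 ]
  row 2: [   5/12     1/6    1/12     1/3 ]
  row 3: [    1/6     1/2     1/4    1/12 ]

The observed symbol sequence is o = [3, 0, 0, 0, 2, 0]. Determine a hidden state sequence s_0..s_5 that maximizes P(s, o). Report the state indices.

t=0: δ = [6.944e-02, 1.389e-02, 5.556e-02, 4.167e-02]  (obs o_0=3)
t=1: δ = [4.630e-03, 9.645e-03, 7.234e-03, 2.894e-03]  ψ = [2, 0, 0, 0]  (obs o_1=0)
t=2: δ = [6.028e-04, 6.430e-04, 1.674e-03, 2.679e-04]  ψ = [2, 0, 1, 1]  (obs o_2=0)
t=3: δ = [1.395e-04, 8.372e-05, 1.744e-04, 4.651e-05]  ψ = [2, 0, 2, 2]  (obs o_3=0)
t=4: δ = [2.907e-05, 7.752e-06, 3.634e-06, 8.721e-06]  ψ = [2, 0, 2, 0]  (obs o_4=2)
t=5: δ = [8.075e-07, 4.038e-06, 3.028e-06, 1.211e-06]  ψ = [0, 0, 0, 0]  (obs o_5=0)
backtrack: best end state = 1; path = [0, 1, 2, 2, 0, 1]

path = [0, 1, 2, 2, 0, 1]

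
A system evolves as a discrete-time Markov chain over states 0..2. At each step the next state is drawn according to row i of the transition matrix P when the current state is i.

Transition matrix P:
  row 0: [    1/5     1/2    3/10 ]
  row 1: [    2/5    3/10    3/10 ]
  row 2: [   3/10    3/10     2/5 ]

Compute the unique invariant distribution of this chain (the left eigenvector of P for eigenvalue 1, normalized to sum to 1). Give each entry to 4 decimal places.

Balance equations π_j = Σ_i π_i·P[i][j]:
  π_0 = 1/5·π_0 + 2/5·π_1 + 3/10·π_2
  π_1 = 1/2·π_0 + 3/10·π_1 + 3/10·π_2
  normalize: π_0 + π_1 + π_2 = 1
Solving the linear system gives exactly π = [11/36, 13/36, 1/3].

π = [0.3056, 0.3611, 0.3333]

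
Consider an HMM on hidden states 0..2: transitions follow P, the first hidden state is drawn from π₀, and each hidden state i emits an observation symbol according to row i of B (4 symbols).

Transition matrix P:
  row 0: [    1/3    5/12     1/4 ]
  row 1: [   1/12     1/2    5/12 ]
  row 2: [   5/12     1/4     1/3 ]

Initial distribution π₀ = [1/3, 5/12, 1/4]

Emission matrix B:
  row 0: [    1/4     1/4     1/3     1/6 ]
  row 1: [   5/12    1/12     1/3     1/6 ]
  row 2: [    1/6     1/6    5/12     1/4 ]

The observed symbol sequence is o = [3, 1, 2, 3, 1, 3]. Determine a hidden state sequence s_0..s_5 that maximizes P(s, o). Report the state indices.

path = [2, 0, 1, 2, 0, 1]

t=0: δ = [5.556e-02, 6.944e-02, 6.250e-02]  (obs o_0=3)
t=1: δ = [6.510e-03, 2.894e-03, 4.823e-03]  ψ = [2, 1, 1]  (obs o_1=1)
t=2: δ = [7.234e-04, 9.042e-04, 6.782e-04]  ψ = [0, 0, 0]  (obs o_2=2)
t=3: δ = [4.710e-05, 7.535e-05, 9.419e-05]  ψ = [2, 1, 1]  (obs o_3=3)
t=4: δ = [9.811e-06, 3.140e-06, 5.233e-06]  ψ = [2, 1, 1]  (obs o_4=1)
t=5: δ = [5.451e-07, 6.814e-07, 6.132e-07]  ψ = [0, 0, 0]  (obs o_5=3)
backtrack: best end state = 1; path = [2, 0, 1, 2, 0, 1]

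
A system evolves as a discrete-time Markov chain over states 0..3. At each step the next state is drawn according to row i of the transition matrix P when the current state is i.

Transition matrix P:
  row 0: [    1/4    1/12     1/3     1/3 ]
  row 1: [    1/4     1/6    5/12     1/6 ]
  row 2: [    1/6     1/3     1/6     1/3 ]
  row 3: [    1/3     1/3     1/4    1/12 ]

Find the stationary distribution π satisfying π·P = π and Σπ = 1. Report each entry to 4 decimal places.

Balance equations π_j = Σ_i π_i·P[i][j]:
  π_0 = 1/4·π_0 + 1/4·π_1 + 1/6·π_2 + 1/3·π_3
  π_1 = 1/12·π_0 + 1/6·π_1 + 1/3·π_2 + 1/3·π_3
  π_2 = 1/3·π_0 + 5/12·π_1 + 1/6·π_2 + 1/4·π_3
  normalize: π_0 + π_1 + π_2 + π_3 = 1
Solving the linear system gives exactly π = [192/781, 182/781, 223/781, 184/781].

π = [0.2458, 0.2330, 0.2855, 0.2356]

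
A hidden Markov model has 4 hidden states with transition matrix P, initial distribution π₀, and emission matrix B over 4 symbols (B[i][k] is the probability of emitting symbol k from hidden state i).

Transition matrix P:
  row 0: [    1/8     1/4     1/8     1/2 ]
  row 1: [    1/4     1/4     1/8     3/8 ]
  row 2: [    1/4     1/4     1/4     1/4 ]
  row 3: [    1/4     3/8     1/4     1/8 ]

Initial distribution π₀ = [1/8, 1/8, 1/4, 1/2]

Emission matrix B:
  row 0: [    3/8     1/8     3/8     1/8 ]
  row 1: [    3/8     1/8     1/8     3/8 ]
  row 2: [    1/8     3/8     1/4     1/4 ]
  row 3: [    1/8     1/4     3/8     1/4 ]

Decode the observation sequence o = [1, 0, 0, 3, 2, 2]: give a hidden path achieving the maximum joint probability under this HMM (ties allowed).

t=0: δ = [1.562e-02, 1.562e-02, 9.375e-02, 1.250e-01]  (obs o_0=1)
t=1: δ = [1.172e-02, 1.758e-02, 3.906e-03, 2.930e-03]  ψ = [3, 3, 3, 2]  (obs o_1=0)
t=2: δ = [1.648e-03, 1.648e-03, 2.747e-04, 8.240e-04]  ψ = [1, 1, 1, 1]  (obs o_2=0)
t=3: δ = [5.150e-05, 1.545e-04, 5.150e-05, 2.060e-04]  ψ = [1, 0, 0, 0]  (obs o_3=3)
t=4: δ = [1.931e-05, 9.656e-06, 1.287e-05, 2.173e-05]  ψ = [3, 3, 3, 1]  (obs o_4=2)
t=5: δ = [2.037e-06, 1.018e-06, 1.358e-06, 3.621e-06]  ψ = [3, 3, 3, 0]  (obs o_5=2)
backtrack: best end state = 3; path = [3, 1, 0, 3, 0, 3]

path = [3, 1, 0, 3, 0, 3]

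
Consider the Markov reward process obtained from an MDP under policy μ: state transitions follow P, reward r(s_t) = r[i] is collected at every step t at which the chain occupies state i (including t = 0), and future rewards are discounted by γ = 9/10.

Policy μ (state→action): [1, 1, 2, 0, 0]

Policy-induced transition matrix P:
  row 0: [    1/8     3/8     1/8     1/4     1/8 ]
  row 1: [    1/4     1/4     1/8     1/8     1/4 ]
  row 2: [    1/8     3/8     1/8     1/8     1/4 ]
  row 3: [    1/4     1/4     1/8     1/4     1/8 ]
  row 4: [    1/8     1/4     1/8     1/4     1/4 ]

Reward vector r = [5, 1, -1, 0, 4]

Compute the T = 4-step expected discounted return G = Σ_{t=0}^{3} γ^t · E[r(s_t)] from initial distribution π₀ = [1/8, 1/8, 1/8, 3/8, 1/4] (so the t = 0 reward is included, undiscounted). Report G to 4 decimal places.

G = 6.2079

t=0: π = [0.1250, 0.1250, 0.1250, 0.3750, 0.2500], E[r] = 1.6250, γ^t·E[r] = 1.625000, running G = 1.625000
t=1: π = [0.1875, 0.2813, 0.1250, 0.2188, 0.1875], E[r] = 1.8438, γ^t·E[r] = 1.659375, running G = 3.284375
t=2: π = [0.1875, 0.2891, 0.1250, 0.1992, 0.1992], E[r] = 1.8984, γ^t·E[r] = 1.537734, running G = 4.822109
t=3: π = [0.1860, 0.2891, 0.1250, 0.1982, 0.2017], E[r] = 1.9009, γ^t·E[r] = 1.385741, running G = 6.207850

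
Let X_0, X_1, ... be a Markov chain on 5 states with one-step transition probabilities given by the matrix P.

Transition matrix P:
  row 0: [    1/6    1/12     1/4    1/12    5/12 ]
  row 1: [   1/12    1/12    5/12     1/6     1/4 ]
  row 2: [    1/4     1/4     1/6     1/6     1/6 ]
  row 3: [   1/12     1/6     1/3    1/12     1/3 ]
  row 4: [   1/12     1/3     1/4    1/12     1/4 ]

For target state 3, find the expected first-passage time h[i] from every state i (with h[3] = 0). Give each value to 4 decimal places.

First-step conditioning: h[3] = 0; for i ≠ 3, h[i] = 1 + Σ_k P[i][k]·h[k].
  h[0] = 1 + 1/6·h[0] + 1/12·h[1] + 1/4·h[2] + 5/12·h[4]
  h[1] = 1 + 1/12·h[0] + 1/12·h[1] + 5/12·h[2] + 1/4·h[4]
  h[2] = 1 + 1/4·h[0] + 1/4·h[1] + 1/6·h[2] + 1/6·h[4]
  h[4] = 1 + 1/12·h[0] + 1/3·h[1] + 1/4·h[2] + 1/4·h[4]
Solving the 4×4 linear system over states ≠ 3 gives exactly h = [13344/1619, 12084/1619, 12186/1619, 0, 13074/1619] (h[3] = 0 is the target).

h = [8.2421, 7.4639, 7.5269, 0.0000, 8.0754]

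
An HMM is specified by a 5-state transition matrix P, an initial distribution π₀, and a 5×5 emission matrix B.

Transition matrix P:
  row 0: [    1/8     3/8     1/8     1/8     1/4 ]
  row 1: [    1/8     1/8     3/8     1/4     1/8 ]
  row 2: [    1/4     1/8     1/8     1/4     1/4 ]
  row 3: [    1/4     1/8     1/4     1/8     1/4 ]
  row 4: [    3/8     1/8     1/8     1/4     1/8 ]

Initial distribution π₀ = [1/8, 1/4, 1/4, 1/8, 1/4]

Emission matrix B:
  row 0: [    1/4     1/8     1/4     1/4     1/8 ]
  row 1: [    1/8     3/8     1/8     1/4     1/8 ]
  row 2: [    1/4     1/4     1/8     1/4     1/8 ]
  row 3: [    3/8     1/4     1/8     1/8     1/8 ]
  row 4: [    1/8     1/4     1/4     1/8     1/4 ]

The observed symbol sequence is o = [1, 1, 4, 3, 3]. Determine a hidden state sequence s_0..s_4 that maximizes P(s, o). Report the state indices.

path = [1, 2, 4, 0, 1]

t=0: δ = [1.562e-02, 9.375e-02, 6.250e-02, 3.125e-02, 6.250e-02]  (obs o_0=1)
t=1: δ = [2.930e-03, 4.395e-03, 8.789e-03, 5.859e-03, 3.906e-03]  ψ = [4, 1, 1, 1, 2]  (obs o_1=1)
t=2: δ = [2.747e-04, 1.373e-04, 2.060e-04, 2.747e-04, 5.493e-04]  ψ = [2, 0, 1, 2, 2]  (obs o_2=4)
t=3: δ = [5.150e-05, 2.575e-05, 1.717e-05, 1.717e-05, 8.583e-06]  ψ = [4, 0, 3, 4, 0]  (obs o_3=3)
t=4: δ = [1.609e-06, 4.828e-06, 2.414e-06, 8.047e-07, 1.609e-06]  ψ = [0, 0, 1, 0, 0]  (obs o_4=3)
backtrack: best end state = 1; path = [1, 2, 4, 0, 1]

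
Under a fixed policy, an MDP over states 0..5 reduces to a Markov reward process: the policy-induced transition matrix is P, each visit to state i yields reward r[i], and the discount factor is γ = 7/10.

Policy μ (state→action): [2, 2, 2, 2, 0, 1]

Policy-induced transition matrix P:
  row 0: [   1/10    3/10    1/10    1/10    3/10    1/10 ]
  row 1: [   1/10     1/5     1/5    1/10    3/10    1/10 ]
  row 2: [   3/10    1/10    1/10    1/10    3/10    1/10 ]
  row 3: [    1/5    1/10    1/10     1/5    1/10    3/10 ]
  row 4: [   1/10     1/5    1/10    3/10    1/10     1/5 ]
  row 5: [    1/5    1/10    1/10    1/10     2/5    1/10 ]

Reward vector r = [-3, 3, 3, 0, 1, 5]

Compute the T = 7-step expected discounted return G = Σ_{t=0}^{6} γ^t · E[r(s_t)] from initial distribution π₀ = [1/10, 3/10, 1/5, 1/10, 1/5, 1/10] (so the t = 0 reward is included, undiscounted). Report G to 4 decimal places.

G = 4.7856

t=0: π = [0.1000, 0.3000, 0.2000, 0.1000, 0.2000, 0.1000], E[r] = 1.9000, γ^t·E[r] = 1.900000, running G = 1.900000
t=1: π = [0.1600, 0.1700, 0.1300, 0.1500, 0.2500, 0.1400], E[r] = 1.3700, γ^t·E[r] = 0.959000, running G = 2.859000
t=2: π = [0.1550, 0.1740, 0.1170, 0.1650, 0.2340, 0.1550], E[r] = 1.4170, γ^t·E[r] = 0.694330, running G = 3.553330
t=3: π = [0.1554, 0.1718, 0.1174, 0.1633, 0.2357, 0.1564], E[r] = 1.4191, γ^t·E[r] = 0.486751, running G = 4.040081
t=4: π = [0.1555, 0.1718, 0.1172, 0.1635, 0.2358, 0.1562], E[r] = 1.4177, γ^t·E[r] = 0.340383, running G = 4.380464
t=5: π = [0.1554, 0.1719, 0.1172, 0.1635, 0.2358, 0.1563], E[r] = 1.4181, γ^t·E[r] = 0.238332, running G = 4.618796
t=6: π = [0.1554, 0.1718, 0.1172, 0.1635, 0.2358, 0.1563], E[r] = 1.4180, γ^t·E[r] = 0.166827, running G = 4.785623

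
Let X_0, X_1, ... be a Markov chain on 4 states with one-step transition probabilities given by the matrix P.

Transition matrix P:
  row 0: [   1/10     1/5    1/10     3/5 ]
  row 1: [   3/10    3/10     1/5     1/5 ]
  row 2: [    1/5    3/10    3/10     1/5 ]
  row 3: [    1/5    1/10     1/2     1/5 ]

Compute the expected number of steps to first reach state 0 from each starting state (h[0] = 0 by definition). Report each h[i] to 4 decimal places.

h = [0.0000, 3.9823, 4.4248, 4.5133]

First-step conditioning: h[0] = 0; for i ≠ 0, h[i] = 1 + Σ_k P[i][k]·h[k].
  h[1] = 1 + 3/10·h[1] + 1/5·h[2] + 1/5·h[3]
  h[2] = 1 + 3/10·h[1] + 3/10·h[2] + 1/5·h[3]
  h[3] = 1 + 1/10·h[1] + 1/2·h[2] + 1/5·h[3]
Solving the 3×3 linear system over states ≠ 0 gives exactly h = [0, 450/113, 500/113, 510/113] (h[0] = 0 is the target).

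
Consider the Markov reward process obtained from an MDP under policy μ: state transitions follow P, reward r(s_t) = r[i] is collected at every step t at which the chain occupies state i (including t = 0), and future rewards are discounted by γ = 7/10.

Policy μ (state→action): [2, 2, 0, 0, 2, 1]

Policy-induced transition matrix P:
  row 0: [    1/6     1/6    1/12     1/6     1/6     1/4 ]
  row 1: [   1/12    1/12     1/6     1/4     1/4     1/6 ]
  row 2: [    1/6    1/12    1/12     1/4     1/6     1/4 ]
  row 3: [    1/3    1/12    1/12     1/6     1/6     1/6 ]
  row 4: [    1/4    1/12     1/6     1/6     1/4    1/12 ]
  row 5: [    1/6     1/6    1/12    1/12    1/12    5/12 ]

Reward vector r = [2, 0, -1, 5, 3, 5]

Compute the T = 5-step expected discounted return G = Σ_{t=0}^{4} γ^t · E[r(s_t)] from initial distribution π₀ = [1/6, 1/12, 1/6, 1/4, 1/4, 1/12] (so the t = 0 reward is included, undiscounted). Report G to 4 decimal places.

t=0: π = [0.1667, 0.0833, 0.1667, 0.2500, 0.2500, 0.0833], E[r] = 2.5833, γ^t·E[r] = 2.583333, running G = 2.583333
t=1: π = [0.2222, 0.1042, 0.1111, 0.1806, 0.1875, 0.1944], E[r] = 2.7708, γ^t·E[r] = 1.939583, running G = 4.522917
t=2: π = [0.2037, 0.1181, 0.1076, 0.1684, 0.1748, 0.2274], E[r] = 2.8032, γ^t·E[r] = 1.373588, running G = 5.896505
t=3: π = [0.1995, 0.1193, 0.1077, 0.1665, 0.1721, 0.2349], E[r] = 2.8147, γ^t·E[r] = 0.965432, running G = 6.861936
t=4: π = [0.1988, 0.1195, 0.1076, 0.1660, 0.1714, 0.2366], E[r] = 2.8174, γ^t·E[r] = 0.676467, running G = 7.538404

G = 7.5384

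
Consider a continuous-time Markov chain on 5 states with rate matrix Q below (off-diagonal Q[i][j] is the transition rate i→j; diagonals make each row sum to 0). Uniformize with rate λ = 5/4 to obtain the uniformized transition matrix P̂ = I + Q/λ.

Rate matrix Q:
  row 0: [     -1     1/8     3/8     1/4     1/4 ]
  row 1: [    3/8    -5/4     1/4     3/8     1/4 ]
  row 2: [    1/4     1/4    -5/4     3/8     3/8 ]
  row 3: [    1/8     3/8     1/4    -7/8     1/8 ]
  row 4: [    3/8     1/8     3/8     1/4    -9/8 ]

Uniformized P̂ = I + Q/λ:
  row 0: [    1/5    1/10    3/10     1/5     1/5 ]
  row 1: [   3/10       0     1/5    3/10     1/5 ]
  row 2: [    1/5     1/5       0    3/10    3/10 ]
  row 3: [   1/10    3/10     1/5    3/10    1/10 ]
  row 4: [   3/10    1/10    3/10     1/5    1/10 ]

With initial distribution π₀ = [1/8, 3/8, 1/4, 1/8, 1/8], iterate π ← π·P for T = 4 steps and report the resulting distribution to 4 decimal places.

t=0: π = [0.1250, 0.3750, 0.2500, 0.1250, 0.1250]
t=1: π = [0.2375, 0.1125, 0.1750, 0.2750, 0.2000]
t=2: π = [0.2038, 0.1613, 0.2088, 0.2563, 0.1700]
t=3: π = [0.2075, 0.1560, 0.1956, 0.2626, 0.1783]
t=4: π = [0.2072, 0.1565, 0.1995, 0.2614, 0.1755]

π = [0.2072, 0.1565, 0.1995, 0.2614, 0.1755]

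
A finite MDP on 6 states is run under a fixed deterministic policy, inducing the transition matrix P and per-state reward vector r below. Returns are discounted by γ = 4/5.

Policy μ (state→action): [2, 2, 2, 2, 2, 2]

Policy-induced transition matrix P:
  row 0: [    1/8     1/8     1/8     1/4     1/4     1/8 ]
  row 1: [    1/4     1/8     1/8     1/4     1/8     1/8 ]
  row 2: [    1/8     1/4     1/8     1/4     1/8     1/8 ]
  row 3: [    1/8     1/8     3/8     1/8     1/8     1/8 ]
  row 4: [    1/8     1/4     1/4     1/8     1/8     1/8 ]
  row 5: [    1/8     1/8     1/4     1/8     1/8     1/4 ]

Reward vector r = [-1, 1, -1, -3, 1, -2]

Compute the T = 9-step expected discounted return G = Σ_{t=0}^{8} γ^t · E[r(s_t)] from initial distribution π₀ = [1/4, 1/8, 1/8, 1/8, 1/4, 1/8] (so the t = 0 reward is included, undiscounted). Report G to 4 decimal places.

G = -3.5851

t=0: π = [0.2500, 0.1250, 0.1250, 0.1250, 0.2500, 0.1250], E[r] = -0.6250, γ^t·E[r] = -0.625000, running G = -0.625000
t=1: π = [0.1406, 0.1719, 0.2031, 0.1875, 0.1563, 0.1406], E[r] = -0.8594, γ^t·E[r] = -0.687500, running G = -1.312500
t=2: π = [0.1465, 0.1699, 0.2090, 0.1895, 0.1426, 0.1426], E[r] = -0.8965, γ^t·E[r] = -0.573750, running G = -1.886250
t=3: π = [0.1462, 0.1689, 0.2080, 0.1907, 0.1433, 0.1428], E[r] = -0.8997, γ^t·E[r] = -0.460625, running G = -2.346875
t=4: π = [0.1461, 0.1689, 0.2084, 0.1904, 0.1433, 0.1429], E[r] = -0.8993, γ^t·E[r] = -0.368338, running G = -2.715213
t=5: π = [0.1461, 0.1690, 0.2084, 0.1904, 0.1433, 0.1429], E[r] = -0.8993, γ^t·E[r] = -0.294671, running G = -3.009884
t=6: π = [0.1461, 0.1690, 0.2084, 0.1904, 0.1433, 0.1429], E[r] = -0.8993, γ^t·E[r] = -0.235741, running G = -3.245625
t=7: π = [0.1461, 0.1690, 0.2084, 0.1904, 0.1433, 0.1429], E[r] = -0.8993, γ^t·E[r] = -0.188593, running G = -3.434218
t=8: π = [0.1461, 0.1690, 0.2084, 0.1904, 0.1433, 0.1429], E[r] = -0.8993, γ^t·E[r] = -0.150874, running G = -3.585092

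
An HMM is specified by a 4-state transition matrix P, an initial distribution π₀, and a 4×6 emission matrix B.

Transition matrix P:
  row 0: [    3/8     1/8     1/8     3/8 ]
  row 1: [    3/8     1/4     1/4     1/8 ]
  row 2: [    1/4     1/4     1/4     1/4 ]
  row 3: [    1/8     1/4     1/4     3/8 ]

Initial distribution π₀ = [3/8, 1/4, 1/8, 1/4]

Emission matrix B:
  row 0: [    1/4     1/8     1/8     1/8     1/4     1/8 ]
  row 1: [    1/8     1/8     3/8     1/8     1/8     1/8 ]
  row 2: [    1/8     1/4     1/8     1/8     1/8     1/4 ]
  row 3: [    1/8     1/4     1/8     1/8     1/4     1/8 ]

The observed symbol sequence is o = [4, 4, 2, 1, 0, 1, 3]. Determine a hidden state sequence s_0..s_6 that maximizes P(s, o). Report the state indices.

t=0: δ = [9.375e-02, 3.125e-02, 1.562e-02, 6.250e-02]  (obs o_0=4)
t=1: δ = [8.789e-03, 1.953e-03, 1.953e-03, 8.789e-03]  ψ = [0, 3, 3, 0]  (obs o_1=4)
t=2: δ = [4.120e-04, 8.240e-04, 2.747e-04, 4.120e-04]  ψ = [0, 3, 3, 0]  (obs o_2=2)
t=3: δ = [3.862e-05, 2.575e-05, 5.150e-05, 3.862e-05]  ψ = [1, 1, 1, 0]  (obs o_3=1)
t=4: δ = [3.621e-06, 1.609e-06, 1.609e-06, 1.810e-06]  ψ = [0, 2, 2, 0]  (obs o_4=0)
t=5: δ = [1.697e-07, 5.658e-08, 1.132e-07, 3.395e-07]  ψ = [0, 0, 0, 0]  (obs o_5=1)
t=6: δ = [7.956e-09, 1.061e-08, 1.061e-08, 1.591e-08]  ψ = [0, 3, 3, 3]  (obs o_6=3)
backtrack: best end state = 3; path = [0, 3, 1, 0, 0, 3, 3]

path = [0, 3, 1, 0, 0, 3, 3]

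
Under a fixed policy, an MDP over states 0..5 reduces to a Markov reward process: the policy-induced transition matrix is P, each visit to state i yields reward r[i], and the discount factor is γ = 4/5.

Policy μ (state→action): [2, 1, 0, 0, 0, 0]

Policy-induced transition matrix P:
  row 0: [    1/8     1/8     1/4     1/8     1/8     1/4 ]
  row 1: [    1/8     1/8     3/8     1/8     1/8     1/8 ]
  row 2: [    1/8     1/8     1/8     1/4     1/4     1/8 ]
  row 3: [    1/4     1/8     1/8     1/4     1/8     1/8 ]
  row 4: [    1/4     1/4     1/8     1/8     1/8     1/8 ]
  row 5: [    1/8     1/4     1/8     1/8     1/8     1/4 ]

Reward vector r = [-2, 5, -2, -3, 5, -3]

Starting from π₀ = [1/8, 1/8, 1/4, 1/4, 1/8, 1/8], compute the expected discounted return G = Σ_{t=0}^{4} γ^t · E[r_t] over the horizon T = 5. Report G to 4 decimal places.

t=0: π = [0.1250, 0.1250, 0.2500, 0.2500, 0.1250, 0.1250], E[r] = -0.6250, γ^t·E[r] = -0.625000, running G = -0.625000
t=1: π = [0.1719, 0.1563, 0.1719, 0.1875, 0.1563, 0.1563], E[r] = -0.1563, γ^t·E[r] = -0.125000, running G = -0.750000
t=2: π = [0.1680, 0.1641, 0.1855, 0.1699, 0.1465, 0.1660], E[r] = -0.1621, γ^t·E[r] = -0.103750, running G = -0.853750
t=3: π = [0.1646, 0.1641, 0.1870, 0.1694, 0.1482, 0.1667], E[r] = -0.1504, γ^t·E[r] = -0.077000, running G = -0.930750
t=4: π = [0.1647, 0.1644, 0.1866, 0.1696, 0.1484, 0.1664], E[r] = -0.1468, γ^t·E[r] = -0.060113, running G = -0.990863

G = -0.9909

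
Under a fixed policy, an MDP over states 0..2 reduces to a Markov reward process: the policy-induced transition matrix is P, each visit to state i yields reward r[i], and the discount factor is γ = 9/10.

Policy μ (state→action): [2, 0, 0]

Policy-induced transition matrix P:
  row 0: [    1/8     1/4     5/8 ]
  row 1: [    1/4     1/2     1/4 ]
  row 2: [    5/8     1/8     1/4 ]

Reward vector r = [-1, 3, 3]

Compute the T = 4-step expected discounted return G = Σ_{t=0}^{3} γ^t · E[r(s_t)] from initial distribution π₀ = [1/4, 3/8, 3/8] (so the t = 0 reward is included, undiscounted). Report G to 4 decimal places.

t=0: π = [0.2500, 0.3750, 0.3750], E[r] = 2.0000, γ^t·E[r] = 2.000000, running G = 2.000000
t=1: π = [0.3594, 0.2969, 0.3438], E[r] = 1.5625, γ^t·E[r] = 1.406250, running G = 3.406250
t=2: π = [0.3340, 0.2813, 0.3848], E[r] = 1.6641, γ^t·E[r] = 1.347891, running G = 4.754141
t=3: π = [0.3525, 0.2722, 0.3752], E[r] = 1.5898, γ^t·E[r] = 1.158996, running G = 5.913137

G = 5.9131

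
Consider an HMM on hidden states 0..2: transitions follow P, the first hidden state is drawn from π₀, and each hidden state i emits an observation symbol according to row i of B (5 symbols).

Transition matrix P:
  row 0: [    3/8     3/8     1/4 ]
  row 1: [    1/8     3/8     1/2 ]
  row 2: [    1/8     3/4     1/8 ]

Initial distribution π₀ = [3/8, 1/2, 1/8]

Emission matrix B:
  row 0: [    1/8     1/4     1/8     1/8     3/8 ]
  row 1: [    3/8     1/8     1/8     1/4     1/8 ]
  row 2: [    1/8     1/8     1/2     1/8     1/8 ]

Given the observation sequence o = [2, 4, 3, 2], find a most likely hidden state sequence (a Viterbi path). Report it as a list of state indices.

t=0: δ = [4.688e-02, 6.250e-02, 6.250e-02]  (obs o_0=2)
t=1: δ = [6.592e-03, 5.859e-03, 3.906e-03]  ψ = [0, 2, 1]  (obs o_1=4)
t=2: δ = [3.090e-04, 7.324e-04, 3.662e-04]  ψ = [0, 2, 1]  (obs o_2=3)
t=3: δ = [1.448e-05, 3.433e-05, 1.831e-04]  ψ = [0, 1, 1]  (obs o_3=2)
backtrack: best end state = 2; path = [1, 2, 1, 2]

path = [1, 2, 1, 2]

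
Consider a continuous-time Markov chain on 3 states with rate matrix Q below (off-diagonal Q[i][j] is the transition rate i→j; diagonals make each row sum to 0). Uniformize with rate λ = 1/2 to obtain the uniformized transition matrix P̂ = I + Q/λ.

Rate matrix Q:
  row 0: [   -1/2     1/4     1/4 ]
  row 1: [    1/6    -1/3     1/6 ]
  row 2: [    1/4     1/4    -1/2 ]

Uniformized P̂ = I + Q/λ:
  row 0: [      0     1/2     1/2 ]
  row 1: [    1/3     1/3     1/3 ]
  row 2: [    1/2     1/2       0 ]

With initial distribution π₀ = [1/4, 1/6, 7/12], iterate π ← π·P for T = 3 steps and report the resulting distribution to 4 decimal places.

π = [0.3059, 0.4298, 0.2643]

t=0: π = [0.2500, 0.1667, 0.5833]
t=1: π = [0.3472, 0.4722, 0.1806]
t=2: π = [0.2477, 0.4213, 0.3310]
t=3: π = [0.3059, 0.4298, 0.2643]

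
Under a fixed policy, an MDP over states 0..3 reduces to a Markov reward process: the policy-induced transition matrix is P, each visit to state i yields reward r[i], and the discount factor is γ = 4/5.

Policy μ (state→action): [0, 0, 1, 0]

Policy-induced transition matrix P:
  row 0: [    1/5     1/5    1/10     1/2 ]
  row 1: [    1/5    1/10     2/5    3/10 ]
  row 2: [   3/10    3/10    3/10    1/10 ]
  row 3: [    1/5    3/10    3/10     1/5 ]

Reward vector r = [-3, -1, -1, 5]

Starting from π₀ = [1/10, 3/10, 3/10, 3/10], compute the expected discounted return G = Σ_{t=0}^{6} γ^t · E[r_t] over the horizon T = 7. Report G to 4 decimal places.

G = 0.7971

t=0: π = [0.1000, 0.3000, 0.3000, 0.3000], E[r] = 0.6000, γ^t·E[r] = 0.600000, running G = 0.600000
t=1: π = [0.2300, 0.2300, 0.3100, 0.2300], E[r] = -0.0800, γ^t·E[r] = -0.064000, running G = 0.536000
t=2: π = [0.2310, 0.2310, 0.2770, 0.2610], E[r] = 0.1040, γ^t·E[r] = 0.066560, running G = 0.602560
t=3: π = [0.2277, 0.2307, 0.2769, 0.2647], E[r] = 0.1328, γ^t·E[r] = 0.067994, running G = 0.670554
t=4: π = [0.2277, 0.2311, 0.2775, 0.2637], E[r] = 0.1268, γ^t·E[r] = 0.051921, running G = 0.722474
t=5: π = [0.2278, 0.2310, 0.2776, 0.2637], E[r] = 0.1265, γ^t·E[r] = 0.041442, running G = 0.763917
t=6: π = [0.2278, 0.2310, 0.2776, 0.2637], E[r] = 0.1265, γ^t·E[r] = 0.033163, running G = 0.797080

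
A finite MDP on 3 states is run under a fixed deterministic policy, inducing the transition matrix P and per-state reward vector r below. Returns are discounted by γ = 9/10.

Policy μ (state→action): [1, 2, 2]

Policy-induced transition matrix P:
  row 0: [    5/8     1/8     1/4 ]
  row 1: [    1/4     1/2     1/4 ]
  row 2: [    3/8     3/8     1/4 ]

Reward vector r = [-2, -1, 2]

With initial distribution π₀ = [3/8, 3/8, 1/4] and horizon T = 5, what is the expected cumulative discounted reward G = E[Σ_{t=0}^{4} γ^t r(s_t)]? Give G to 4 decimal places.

t=0: π = [0.3750, 0.3750, 0.2500], E[r] = -0.6250, γ^t·E[r] = -0.625000, running G = -0.625000
t=1: π = [0.4219, 0.3281, 0.2500], E[r] = -0.6719, γ^t·E[r] = -0.604688, running G = -1.229688
t=2: π = [0.4395, 0.3105, 0.2500], E[r] = -0.6895, γ^t·E[r] = -0.558457, running G = -1.788145
t=3: π = [0.4460, 0.3040, 0.2500], E[r] = -0.6960, γ^t·E[r] = -0.507417, running G = -2.295561
t=4: π = [0.4485, 0.3015, 0.2500], E[r] = -0.6985, γ^t·E[r] = -0.458297, running G = -2.753858

G = -2.7539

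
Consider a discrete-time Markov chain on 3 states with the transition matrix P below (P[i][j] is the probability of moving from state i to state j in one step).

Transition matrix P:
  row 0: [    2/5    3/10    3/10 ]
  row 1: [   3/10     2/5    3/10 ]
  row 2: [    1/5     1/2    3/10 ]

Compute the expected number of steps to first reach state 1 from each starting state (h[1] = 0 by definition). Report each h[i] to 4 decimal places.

First-step conditioning: h[1] = 0; for i ≠ 1, h[i] = 1 + Σ_k P[i][k]·h[k].
  h[0] = 1 + 2/5·h[0] + 3/10·h[2]
  h[2] = 1 + 1/5·h[0] + 3/10·h[2]
Solving the 2×2 linear system over states ≠ 1 gives exactly h = [25/9, 0, 20/9] (h[1] = 0 is the target).

h = [2.7778, 0.0000, 2.2222]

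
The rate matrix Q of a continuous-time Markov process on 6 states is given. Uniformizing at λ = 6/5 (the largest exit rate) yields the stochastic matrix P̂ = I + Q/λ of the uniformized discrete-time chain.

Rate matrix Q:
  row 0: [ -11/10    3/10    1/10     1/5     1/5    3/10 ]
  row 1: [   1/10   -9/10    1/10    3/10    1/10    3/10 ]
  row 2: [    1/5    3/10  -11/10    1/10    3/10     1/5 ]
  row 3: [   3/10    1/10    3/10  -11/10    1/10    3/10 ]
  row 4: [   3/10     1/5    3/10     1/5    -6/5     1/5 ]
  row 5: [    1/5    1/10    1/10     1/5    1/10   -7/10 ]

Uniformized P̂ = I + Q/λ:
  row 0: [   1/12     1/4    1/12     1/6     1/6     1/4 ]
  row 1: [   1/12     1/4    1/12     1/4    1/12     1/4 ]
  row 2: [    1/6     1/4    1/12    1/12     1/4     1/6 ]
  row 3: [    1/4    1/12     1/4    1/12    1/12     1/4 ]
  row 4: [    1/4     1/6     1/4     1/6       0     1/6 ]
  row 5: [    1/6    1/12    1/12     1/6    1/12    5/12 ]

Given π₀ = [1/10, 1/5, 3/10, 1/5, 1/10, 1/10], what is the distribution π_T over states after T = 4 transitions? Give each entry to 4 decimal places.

π = [0.1613, 0.1689, 0.1277, 0.1571, 0.1090, 0.2760]

t=0: π = [0.1000, 0.2000, 0.3000, 0.2000, 0.1000, 0.1000]
t=1: π = [0.1667, 0.1917, 0.1333, 0.1417, 0.1333, 0.2333]
t=2: π = [0.1597, 0.1764, 0.1292, 0.1597, 0.1083, 0.2667]
t=3: π = [0.1610, 0.1699, 0.1280, 0.1573, 0.1091, 0.2747]
t=4: π = [0.1613, 0.1689, 0.1277, 0.1571, 0.1090, 0.2760]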